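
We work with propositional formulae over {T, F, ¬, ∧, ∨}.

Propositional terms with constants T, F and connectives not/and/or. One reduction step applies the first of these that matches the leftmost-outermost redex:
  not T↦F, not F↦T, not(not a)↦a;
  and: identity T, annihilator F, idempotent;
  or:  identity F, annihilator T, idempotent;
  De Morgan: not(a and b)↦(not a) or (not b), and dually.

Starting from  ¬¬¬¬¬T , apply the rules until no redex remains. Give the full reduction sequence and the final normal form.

Answer: normal form = F  (in 3 steps)

Reduction:
  start: ¬¬¬¬¬T
  →1  ¬¬¬T
  →2  ¬T
  →3  F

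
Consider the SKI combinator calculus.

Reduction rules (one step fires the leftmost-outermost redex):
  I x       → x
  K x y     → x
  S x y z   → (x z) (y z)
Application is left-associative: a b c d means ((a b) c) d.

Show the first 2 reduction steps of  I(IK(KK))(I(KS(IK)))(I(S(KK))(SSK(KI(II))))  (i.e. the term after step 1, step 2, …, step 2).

Answer: after 2 steps: K(KK)(I(KS(IK)))(I(S(KK))(SSK(KI(II))))

Derivation:
  start: I(IK(KK))(I(KS(IK)))(I(S(KK))(SSK(KI(II))))
  →1  IK(KK)(I(KS(IK)))(I(S(KK))(SSK(KI(II))))
  →2  K(KK)(I(KS(IK)))(I(S(KK))(SSK(KI(II))))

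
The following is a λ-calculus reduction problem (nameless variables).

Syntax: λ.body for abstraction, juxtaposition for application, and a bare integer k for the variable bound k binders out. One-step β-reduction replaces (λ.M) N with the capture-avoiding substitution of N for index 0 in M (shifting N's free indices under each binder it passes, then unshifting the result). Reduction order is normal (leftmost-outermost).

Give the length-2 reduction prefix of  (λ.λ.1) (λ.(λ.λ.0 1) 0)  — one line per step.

  start: (λ.λ.1) (λ.(λ.λ.0 1) 0)
  step 1: λ.λ.(λ.λ.0 1) 0
  step 2: λ.λ.λ.0 1

Answer: after 2 steps: λ.λ.λ.0 1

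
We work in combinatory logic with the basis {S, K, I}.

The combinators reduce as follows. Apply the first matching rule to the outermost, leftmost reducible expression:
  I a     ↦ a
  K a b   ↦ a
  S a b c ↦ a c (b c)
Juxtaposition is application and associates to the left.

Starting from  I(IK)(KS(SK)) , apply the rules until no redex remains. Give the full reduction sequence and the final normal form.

Answer: normal form = KS  (in 3 steps)

Derivation:
  start: I(IK)(KS(SK))
  [1] IK(KS(SK))
  [2] K(KS(SK))
  [3] KS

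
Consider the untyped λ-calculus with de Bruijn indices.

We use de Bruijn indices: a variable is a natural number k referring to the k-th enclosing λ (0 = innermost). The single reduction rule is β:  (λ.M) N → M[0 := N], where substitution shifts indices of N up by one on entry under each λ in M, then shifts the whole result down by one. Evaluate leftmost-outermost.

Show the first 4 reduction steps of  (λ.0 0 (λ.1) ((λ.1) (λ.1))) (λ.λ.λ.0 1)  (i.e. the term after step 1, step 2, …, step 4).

  start: (λ.0 0 (λ.1) ((λ.1) (λ.1))) (λ.λ.λ.0 1)
  step 1: (λ.λ.λ.0 1) (λ.λ.λ.0 1) (λ.λ.λ.λ.0 1) ((λ.λ.λ.λ.0 1) (λ.λ.λ.λ.0 1))
  step 2: (λ.λ.0 1) (λ.λ.λ.λ.0 1) ((λ.λ.λ.λ.0 1) (λ.λ.λ.λ.0 1))
  step 3: (λ.0 (λ.λ.λ.λ.0 1)) ((λ.λ.λ.λ.0 1) (λ.λ.λ.λ.0 1))
  step 4: (λ.λ.λ.λ.0 1) (λ.λ.λ.λ.0 1) (λ.λ.λ.λ.0 1)

Answer: after 4 steps: (λ.λ.λ.λ.0 1) (λ.λ.λ.λ.0 1) (λ.λ.λ.λ.0 1)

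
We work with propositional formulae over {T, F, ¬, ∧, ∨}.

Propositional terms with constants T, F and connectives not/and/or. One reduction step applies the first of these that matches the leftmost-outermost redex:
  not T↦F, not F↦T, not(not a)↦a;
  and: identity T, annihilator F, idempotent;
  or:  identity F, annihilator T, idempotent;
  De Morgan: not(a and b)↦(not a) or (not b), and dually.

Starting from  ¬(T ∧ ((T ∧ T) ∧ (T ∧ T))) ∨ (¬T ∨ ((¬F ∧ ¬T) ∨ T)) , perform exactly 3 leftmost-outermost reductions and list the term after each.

Answer: after 3 steps: ¬((T ∧ T) ∧ (T ∧ T)) ∨ (¬T ∨ ((¬F ∧ ¬T) ∨ T))

Reduction:
  start: ¬(T ∧ ((T ∧ T) ∧ (T ∧ T))) ∨ (¬T ∨ ((¬F ∧ ¬T) ∨ T))
  step 1: (¬T ∨ ¬((T ∧ T) ∧ (T ∧ T))) ∨ (¬T ∨ ((¬F ∧ ¬T) ∨ T))
  step 2: (F ∨ ¬((T ∧ T) ∧ (T ∧ T))) ∨ (¬T ∨ ((¬F ∧ ¬T) ∨ T))
  step 3: ¬((T ∧ T) ∧ (T ∧ T)) ∨ (¬T ∨ ((¬F ∧ ¬T) ∨ T))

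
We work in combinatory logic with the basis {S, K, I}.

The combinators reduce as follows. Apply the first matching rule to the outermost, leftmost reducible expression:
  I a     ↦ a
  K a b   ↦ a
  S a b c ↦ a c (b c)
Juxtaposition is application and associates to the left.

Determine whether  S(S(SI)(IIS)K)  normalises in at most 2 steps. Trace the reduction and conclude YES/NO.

Answer: NO — after 2 steps the term is S(I(IISK)(K(IISK))), not yet normal

Derivation:
  start: S(S(SI)(IIS)K)
  [1] S(SIK(IISK))
  [2] S(I(IISK)(K(IISK)))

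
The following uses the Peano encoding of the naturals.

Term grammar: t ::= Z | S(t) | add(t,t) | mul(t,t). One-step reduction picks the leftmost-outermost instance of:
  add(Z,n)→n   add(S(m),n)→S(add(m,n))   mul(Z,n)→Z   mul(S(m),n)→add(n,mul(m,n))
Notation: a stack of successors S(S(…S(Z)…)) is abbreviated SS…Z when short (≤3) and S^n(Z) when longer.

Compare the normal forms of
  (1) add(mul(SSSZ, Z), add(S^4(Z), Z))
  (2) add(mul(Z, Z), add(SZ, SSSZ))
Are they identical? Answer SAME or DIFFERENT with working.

Answer: SAME — A ⇓ S^4(Z), B ⇓ S^4(Z)

Working:
Term A:
  start: add(mul(SSSZ, Z), add(S^4(Z), Z))
  →1  add(add(Z, mul(SSZ, Z)), add(S^4(Z), Z))
  →2  add(mul(SSZ, Z), add(S^4(Z), Z))
  →3  add(add(Z, mul(SZ, Z)), add(S^4(Z), Z))
  →4  add(mul(SZ, Z), add(S^4(Z), Z))
  →5  add(add(Z, mul(Z, Z)), add(S^4(Z), Z))
  →6  add(mul(Z, Z), add(S^4(Z), Z))
  →7  add(Z, add(S^4(Z), Z))
  →8  add(S^4(Z), Z)
  →9  S(add(SSSZ, Z))
  →10  S(S(add(SSZ, Z)))
  →11  S(S(S(add(SZ, Z))))
  →12  S(S(S(S(add(Z, Z)))))
  →13  S^4(Z)

Term B:
  start: add(mul(Z, Z), add(SZ, SSSZ))
  →1  add(Z, add(SZ, SSSZ))
  →2  add(SZ, SSSZ)
  →3  S(add(Z, SSSZ))
  →4  S^4(Z)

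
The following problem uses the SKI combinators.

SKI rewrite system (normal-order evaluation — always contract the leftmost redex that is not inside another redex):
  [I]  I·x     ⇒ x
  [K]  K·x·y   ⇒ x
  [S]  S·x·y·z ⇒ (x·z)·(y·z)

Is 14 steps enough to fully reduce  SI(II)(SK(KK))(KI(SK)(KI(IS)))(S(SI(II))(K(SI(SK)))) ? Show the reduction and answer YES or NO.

Answer: YES — reaches normal form S(SII)(K(SI(SK))) in 13 ≤ 14 steps

Working:
  start: SI(II)(SK(KK))(KI(SK)(KI(IS)))(S(SI(II))(K(SI(SK))))
  [1] I(SK(KK))(II(SK(KK)))(KI(SK)(KI(IS)))(S(SI(II))(K(SI(SK))))
  [2] SK(KK)(II(SK(KK)))(KI(SK)(KI(IS)))(S(SI(II))(K(SI(SK))))
  [3] K(II(SK(KK)))(KK(II(SK(KK))))(KI(SK)(KI(IS)))(S(SI(II))(K(SI(SK))))
  [4] II(SK(KK))(KI(SK)(KI(IS)))(S(SI(II))(K(SI(SK))))
  [5] I(SK(KK))(KI(SK)(KI(IS)))(S(SI(II))(K(SI(SK))))
  [6] SK(KK)(KI(SK)(KI(IS)))(S(SI(II))(K(SI(SK))))
  [7] K(KI(SK)(KI(IS)))(KK(KI(SK)(KI(IS))))(S(SI(II))(K(SI(SK))))
  [8] KI(SK)(KI(IS))(S(SI(II))(K(SI(SK))))
  [9] I(KI(IS))(S(SI(II))(K(SI(SK))))
  [10] KI(IS)(S(SI(II))(K(SI(SK))))
  [11] I(S(SI(II))(K(SI(SK))))
  [12] S(SI(II))(K(SI(SK)))
  [13] S(SII)(K(SI(SK)))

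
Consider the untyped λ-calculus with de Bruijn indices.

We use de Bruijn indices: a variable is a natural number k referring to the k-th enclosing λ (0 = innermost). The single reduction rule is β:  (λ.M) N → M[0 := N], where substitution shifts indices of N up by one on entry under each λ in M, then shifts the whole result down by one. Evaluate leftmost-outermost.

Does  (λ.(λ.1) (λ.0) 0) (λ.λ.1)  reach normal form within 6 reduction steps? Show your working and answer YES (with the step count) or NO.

  start: (λ.(λ.1) (λ.0) 0) (λ.λ.1)
  [1] (λ.λ.λ.1) (λ.0) (λ.λ.1)
  [2] (λ.λ.1) (λ.λ.1)
  [3] λ.λ.λ.1

Answer: YES — reaches normal form λ.λ.λ.1 in 3 ≤ 6 steps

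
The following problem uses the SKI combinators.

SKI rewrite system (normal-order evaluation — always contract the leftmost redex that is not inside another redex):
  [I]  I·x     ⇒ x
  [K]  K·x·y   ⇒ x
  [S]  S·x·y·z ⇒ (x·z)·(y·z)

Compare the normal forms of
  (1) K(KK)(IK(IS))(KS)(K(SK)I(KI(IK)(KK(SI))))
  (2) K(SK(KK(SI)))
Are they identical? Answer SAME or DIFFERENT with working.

Term A:
  start: K(KK)(IK(IS))(KS)(K(SK)I(KI(IK)(KK(SI))))
  [1] KK(KS)(K(SK)I(KI(IK)(KK(SI))))
  [2] K(K(SK)I(KI(IK)(KK(SI))))
  [3] K(SK(KI(IK)(KK(SI))))
  [4] K(SK(I(KK(SI))))
  [5] K(SK(KK(SI)))
  [6] K(SKK)

Term B:
  start: K(SK(KK(SI)))
  [1] K(SKK)

Answer: SAME — A ⇓ K(SKK), B ⇓ K(SKK)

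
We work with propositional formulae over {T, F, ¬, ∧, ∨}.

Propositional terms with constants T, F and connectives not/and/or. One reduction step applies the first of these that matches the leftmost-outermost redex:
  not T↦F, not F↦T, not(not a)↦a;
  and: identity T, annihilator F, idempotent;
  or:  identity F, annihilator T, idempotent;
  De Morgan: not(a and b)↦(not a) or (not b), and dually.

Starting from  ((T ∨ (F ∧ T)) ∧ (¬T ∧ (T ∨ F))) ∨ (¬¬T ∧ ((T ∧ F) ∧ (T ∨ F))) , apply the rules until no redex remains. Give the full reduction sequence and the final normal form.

Answer: normal form = F  (in 9 steps)

Derivation:
  start: ((T ∨ (F ∧ T)) ∧ (¬T ∧ (T ∨ F))) ∨ (¬¬T ∧ ((T ∧ F) ∧ (T ∨ F)))
  step 1: (T ∧ (¬T ∧ (T ∨ F))) ∨ (¬¬T ∧ ((T ∧ F) ∧ (T ∨ F)))
  step 2: (¬T ∧ (T ∨ F)) ∨ (¬¬T ∧ ((T ∧ F) ∧ (T ∨ F)))
  step 3: (F ∧ (T ∨ F)) ∨ (¬¬T ∧ ((T ∧ F) ∧ (T ∨ F)))
  step 4: F ∨ (¬¬T ∧ ((T ∧ F) ∧ (T ∨ F)))
  step 5: ¬¬T ∧ ((T ∧ F) ∧ (T ∨ F))
  step 6: T ∧ ((T ∧ F) ∧ (T ∨ F))
  step 7: (T ∧ F) ∧ (T ∨ F)
  step 8: F ∧ (T ∨ F)
  step 9: F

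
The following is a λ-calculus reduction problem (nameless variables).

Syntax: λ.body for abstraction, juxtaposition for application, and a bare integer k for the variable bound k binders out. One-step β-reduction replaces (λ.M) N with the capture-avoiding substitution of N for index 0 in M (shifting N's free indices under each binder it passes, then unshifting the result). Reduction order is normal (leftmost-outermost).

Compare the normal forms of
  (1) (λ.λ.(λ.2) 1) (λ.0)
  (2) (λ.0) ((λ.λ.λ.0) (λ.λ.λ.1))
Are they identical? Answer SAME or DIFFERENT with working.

Term A:
  start: (λ.λ.(λ.2) 1) (λ.0)
  →1  λ.(λ.λ.0) (λ.0)
  →2  λ.λ.0

Term B:
  start: (λ.0) ((λ.λ.λ.0) (λ.λ.λ.1))
  →1  (λ.λ.λ.0) (λ.λ.λ.1)
  →2  λ.λ.0

Answer: SAME — A ⇓ λ.λ.0, B ⇓ λ.λ.0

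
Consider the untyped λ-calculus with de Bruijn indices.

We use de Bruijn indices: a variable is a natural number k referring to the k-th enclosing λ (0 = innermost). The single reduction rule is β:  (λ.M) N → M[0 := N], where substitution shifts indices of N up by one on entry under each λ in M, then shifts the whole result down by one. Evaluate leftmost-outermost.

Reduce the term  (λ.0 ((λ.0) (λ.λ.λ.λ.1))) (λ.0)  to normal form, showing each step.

Answer: normal form = λ.λ.λ.λ.1  (in 3 steps)

Working:
  start: (λ.0 ((λ.0) (λ.λ.λ.λ.1))) (λ.0)
  step 1: (λ.0) ((λ.0) (λ.λ.λ.λ.1))
  step 2: (λ.0) (λ.λ.λ.λ.1)
  step 3: λ.λ.λ.λ.1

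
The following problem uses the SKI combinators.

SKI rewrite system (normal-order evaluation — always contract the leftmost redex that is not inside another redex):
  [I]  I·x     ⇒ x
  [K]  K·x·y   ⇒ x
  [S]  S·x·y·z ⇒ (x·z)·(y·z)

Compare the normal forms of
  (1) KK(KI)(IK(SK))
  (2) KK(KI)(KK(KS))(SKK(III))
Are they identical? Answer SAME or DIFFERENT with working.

Term A:
  start: KK(KI)(IK(SK))
  step 1: K(IK(SK))
  step 2: K(K(SK))

Term B:
  start: KK(KI)(KK(KS))(SKK(III))
  step 1: K(KK(KS))(SKK(III))
  step 2: KK(KS)
  step 3: K

Answer: DIFFERENT — A ⇓ K(K(SK)), B ⇓ K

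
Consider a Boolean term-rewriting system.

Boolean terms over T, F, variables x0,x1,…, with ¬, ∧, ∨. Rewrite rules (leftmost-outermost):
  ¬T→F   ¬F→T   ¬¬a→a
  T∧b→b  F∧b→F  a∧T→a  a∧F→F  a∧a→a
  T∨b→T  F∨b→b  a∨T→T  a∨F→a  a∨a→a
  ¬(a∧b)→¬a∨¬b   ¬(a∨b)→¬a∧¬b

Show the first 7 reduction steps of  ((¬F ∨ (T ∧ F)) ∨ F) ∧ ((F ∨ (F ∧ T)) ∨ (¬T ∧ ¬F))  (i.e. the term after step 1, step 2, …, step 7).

  start: ((¬F ∨ (T ∧ F)) ∨ F) ∧ ((F ∨ (F ∧ T)) ∨ (¬T ∧ ¬F))
  [1] (¬F ∨ (T ∧ F)) ∧ ((F ∨ (F ∧ T)) ∨ (¬T ∧ ¬F))
  [2] (T ∨ (T ∧ F)) ∧ ((F ∨ (F ∧ T)) ∨ (¬T ∧ ¬F))
  [3] T ∧ ((F ∨ (F ∧ T)) ∨ (¬T ∧ ¬F))
  [4] (F ∨ (F ∧ T)) ∨ (¬T ∧ ¬F)
  [5] (F ∧ T) ∨ (¬T ∧ ¬F)
  [6] F ∨ (¬T ∧ ¬F)
  [7] ¬T ∧ ¬F

Answer: after 7 steps: ¬T ∧ ¬F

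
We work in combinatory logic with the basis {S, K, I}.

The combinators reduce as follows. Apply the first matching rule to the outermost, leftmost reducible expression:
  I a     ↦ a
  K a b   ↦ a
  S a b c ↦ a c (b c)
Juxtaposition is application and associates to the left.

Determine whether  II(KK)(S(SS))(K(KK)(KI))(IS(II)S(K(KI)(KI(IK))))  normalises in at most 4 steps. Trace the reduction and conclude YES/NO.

Answer: NO — after 4 steps the term is K(KK)(KI), not yet normal

Derivation:
  start: II(KK)(S(SS))(K(KK)(KI))(IS(II)S(K(KI)(KI(IK))))
  step 1: I(KK)(S(SS))(K(KK)(KI))(IS(II)S(K(KI)(KI(IK))))
  step 2: KK(S(SS))(K(KK)(KI))(IS(II)S(K(KI)(KI(IK))))
  step 3: K(K(KK)(KI))(IS(II)S(K(KI)(KI(IK))))
  step 4: K(KK)(KI)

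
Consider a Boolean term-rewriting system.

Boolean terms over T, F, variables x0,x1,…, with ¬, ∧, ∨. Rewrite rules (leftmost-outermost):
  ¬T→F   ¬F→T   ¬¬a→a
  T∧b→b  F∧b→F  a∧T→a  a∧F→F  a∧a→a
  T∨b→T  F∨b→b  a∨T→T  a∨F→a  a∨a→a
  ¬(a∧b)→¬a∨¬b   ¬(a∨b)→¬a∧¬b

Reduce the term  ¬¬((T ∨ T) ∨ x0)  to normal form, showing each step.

  start: ¬¬((T ∨ T) ∨ x0)
  step 1: (T ∨ T) ∨ x0
  step 2: T ∨ x0
  step 3: T

Answer: normal form = T  (in 3 steps)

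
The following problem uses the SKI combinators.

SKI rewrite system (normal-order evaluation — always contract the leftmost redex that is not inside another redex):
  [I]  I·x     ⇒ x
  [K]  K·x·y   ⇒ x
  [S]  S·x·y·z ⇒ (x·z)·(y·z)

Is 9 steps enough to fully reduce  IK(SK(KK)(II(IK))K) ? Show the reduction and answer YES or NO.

  start: IK(SK(KK)(II(IK))K)
  [1] K(SK(KK)(II(IK))K)
  [2] K(K(II(IK))(KK(II(IK)))K)
  [3] K(II(IK)K)
  [4] K(I(IK)K)
  [5] K(IKK)
  [6] K(KK)

Answer: YES — reaches normal form K(KK) in 6 ≤ 9 steps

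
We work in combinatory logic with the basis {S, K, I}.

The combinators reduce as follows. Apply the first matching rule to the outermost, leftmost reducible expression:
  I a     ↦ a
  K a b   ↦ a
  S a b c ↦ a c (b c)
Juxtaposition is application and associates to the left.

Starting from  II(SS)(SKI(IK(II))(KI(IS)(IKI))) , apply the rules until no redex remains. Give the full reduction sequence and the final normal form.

Answer: normal form = SSI  (in 7 steps)

Reduction:
  start: II(SS)(SKI(IK(II))(KI(IS)(IKI)))
  [1] I(SS)(SKI(IK(II))(KI(IS)(IKI)))
  [2] SS(SKI(IK(II))(KI(IS)(IKI)))
  [3] SS(K(IK(II))(I(IK(II)))(KI(IS)(IKI)))
  [4] SS(IK(II)(KI(IS)(IKI)))
  [5] SS(K(II)(KI(IS)(IKI)))
  [6] SS(II)
  [7] SSI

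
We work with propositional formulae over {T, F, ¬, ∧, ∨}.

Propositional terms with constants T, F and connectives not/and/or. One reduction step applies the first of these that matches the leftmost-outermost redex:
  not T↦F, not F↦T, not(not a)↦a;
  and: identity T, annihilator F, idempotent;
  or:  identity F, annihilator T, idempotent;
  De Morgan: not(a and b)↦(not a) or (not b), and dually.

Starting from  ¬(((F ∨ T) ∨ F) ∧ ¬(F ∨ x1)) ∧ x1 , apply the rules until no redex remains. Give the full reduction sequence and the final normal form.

Answer: normal form = x1  (in 11 steps)

Reduction:
  start: ¬(((F ∨ T) ∨ F) ∧ ¬(F ∨ x1)) ∧ x1
  [1] (¬((F ∨ T) ∨ F) ∨ ¬¬(F ∨ x1)) ∧ x1
  [2] ((¬(F ∨ T) ∧ ¬F) ∨ ¬¬(F ∨ x1)) ∧ x1
  [3] (((¬F ∧ ¬T) ∧ ¬F) ∨ ¬¬(F ∨ x1)) ∧ x1
  [4] (((T ∧ ¬T) ∧ ¬F) ∨ ¬¬(F ∨ x1)) ∧ x1
  [5] ((¬T ∧ ¬F) ∨ ¬¬(F ∨ x1)) ∧ x1
  [6] ((F ∧ ¬F) ∨ ¬¬(F ∨ x1)) ∧ x1
  [7] (F ∨ ¬¬(F ∨ x1)) ∧ x1
  [8] ¬¬(F ∨ x1) ∧ x1
  [9] (F ∨ x1) ∧ x1
  [10] x1 ∧ x1
  [11] x1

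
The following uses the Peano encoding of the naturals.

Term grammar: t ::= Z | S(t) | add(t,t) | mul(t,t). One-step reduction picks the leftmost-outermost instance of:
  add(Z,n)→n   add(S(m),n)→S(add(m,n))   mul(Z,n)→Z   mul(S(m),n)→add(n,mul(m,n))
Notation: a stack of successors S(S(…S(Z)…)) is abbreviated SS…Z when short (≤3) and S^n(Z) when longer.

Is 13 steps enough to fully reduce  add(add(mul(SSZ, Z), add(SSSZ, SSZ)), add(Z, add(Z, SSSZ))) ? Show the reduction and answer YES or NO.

  start: add(add(mul(SSZ, Z), add(SSSZ, SSZ)), add(Z, add(Z, SSSZ)))
  →1  add(add(add(Z, mul(SZ, Z)), add(SSSZ, SSZ)), add(Z, add(Z, SSSZ)))
  →2  add(add(mul(SZ, Z), add(SSSZ, SSZ)), add(Z, add(Z, SSSZ)))
  →3  add(add(add(Z, mul(Z, Z)), add(SSSZ, SSZ)), add(Z, add(Z, SSSZ)))
  →4  add(add(mul(Z, Z), add(SSSZ, SSZ)), add(Z, add(Z, SSSZ)))
  →5  add(add(Z, add(SSSZ, SSZ)), add(Z, add(Z, SSSZ)))
  →6  add(add(SSSZ, SSZ), add(Z, add(Z, SSSZ)))
  →7  add(S(add(SSZ, SSZ)), add(Z, add(Z, SSSZ)))
  →8  S(add(add(SSZ, SSZ), add(Z, add(Z, SSSZ))))
  →9  S(add(S(add(SZ, SSZ)), add(Z, add(Z, SSSZ))))
  →10  S(S(add(add(SZ, SSZ), add(Z, add(Z, SSSZ)))))
  →11  S(S(add(S(add(Z, SSZ)), add(Z, add(Z, SSSZ)))))
  →12  S(S(S(add(add(Z, SSZ), add(Z, add(Z, SSSZ))))))
  →13  S(S(S(add(SSZ, add(Z, add(Z, SSSZ))))))

Answer: NO — after 13 steps the term is S(S(S(add(SSZ, add(Z, add(Z, SSSZ)))))), not yet normal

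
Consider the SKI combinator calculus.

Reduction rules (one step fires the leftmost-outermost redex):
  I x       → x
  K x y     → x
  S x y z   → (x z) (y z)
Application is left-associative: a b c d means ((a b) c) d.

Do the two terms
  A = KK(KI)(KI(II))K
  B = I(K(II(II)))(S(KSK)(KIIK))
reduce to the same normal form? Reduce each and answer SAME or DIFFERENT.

Answer: SAME — A ⇓ I, B ⇓ I

Reduction:
Term A:
  start: KK(KI)(KI(II))K
  →1  K(KI(II))K
  →2  KI(II)
  →3  I

Term B:
  start: I(K(II(II)))(S(KSK)(KIIK))
  →1  K(II(II))(S(KSK)(KIIK))
  →2  II(II)
  →3  I(II)
  →4  II
  →5  I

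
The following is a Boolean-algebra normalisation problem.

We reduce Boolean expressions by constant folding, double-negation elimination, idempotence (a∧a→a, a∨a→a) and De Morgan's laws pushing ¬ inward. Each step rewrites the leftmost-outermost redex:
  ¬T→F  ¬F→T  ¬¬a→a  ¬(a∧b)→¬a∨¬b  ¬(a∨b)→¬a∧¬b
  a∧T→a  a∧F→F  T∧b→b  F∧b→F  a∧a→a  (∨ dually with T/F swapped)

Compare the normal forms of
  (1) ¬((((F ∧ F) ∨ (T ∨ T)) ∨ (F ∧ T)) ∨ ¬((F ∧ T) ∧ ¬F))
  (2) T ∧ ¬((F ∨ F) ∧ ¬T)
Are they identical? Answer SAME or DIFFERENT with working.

Term A:
  start: ¬((((F ∧ F) ∨ (T ∨ T)) ∨ (F ∧ T)) ∨ ¬((F ∧ T) ∧ ¬F))
  step 1: ¬(((F ∧ F) ∨ (T ∨ T)) ∨ (F ∧ T)) ∧ ¬¬((F ∧ T) ∧ ¬F)
  step 2: (¬((F ∧ F) ∨ (T ∨ T)) ∧ ¬(F ∧ T)) ∧ ¬¬((F ∧ T) ∧ ¬F)
  step 3: ((¬(F ∧ F) ∧ ¬(T ∨ T)) ∧ ¬(F ∧ T)) ∧ ¬¬((F ∧ T) ∧ ¬F)
  step 4: (((¬F ∨ ¬F) ∧ ¬(T ∨ T)) ∧ ¬(F ∧ T)) ∧ ¬¬((F ∧ T) ∧ ¬F)
  step 5: ((¬F ∧ ¬(T ∨ T)) ∧ ¬(F ∧ T)) ∧ ¬¬((F ∧ T) ∧ ¬F)
  step 6: ((T ∧ ¬(T ∨ T)) ∧ ¬(F ∧ T)) ∧ ¬¬((F ∧ T) ∧ ¬F)
  step 7: (¬(T ∨ T) ∧ ¬(F ∧ T)) ∧ ¬¬((F ∧ T) ∧ ¬F)
  step 8: ((¬T ∧ ¬T) ∧ ¬(F ∧ T)) ∧ ¬¬((F ∧ T) ∧ ¬F)
  step 9: (¬T ∧ ¬(F ∧ T)) ∧ ¬¬((F ∧ T) ∧ ¬F)
  step 10: (F ∧ ¬(F ∧ T)) ∧ ¬¬((F ∧ T) ∧ ¬F)
  step 11: F ∧ ¬¬((F ∧ T) ∧ ¬F)
  step 12: F

Term B:
  start: T ∧ ¬((F ∨ F) ∧ ¬T)
  step 1: ¬((F ∨ F) ∧ ¬T)
  step 2: ¬(F ∨ F) ∨ ¬¬T
  step 3: (¬F ∧ ¬F) ∨ ¬¬T
  step 4: ¬F ∨ ¬¬T
  step 5: T ∨ ¬¬T
  step 6: T

Answer: DIFFERENT — A ⇓ F, B ⇓ T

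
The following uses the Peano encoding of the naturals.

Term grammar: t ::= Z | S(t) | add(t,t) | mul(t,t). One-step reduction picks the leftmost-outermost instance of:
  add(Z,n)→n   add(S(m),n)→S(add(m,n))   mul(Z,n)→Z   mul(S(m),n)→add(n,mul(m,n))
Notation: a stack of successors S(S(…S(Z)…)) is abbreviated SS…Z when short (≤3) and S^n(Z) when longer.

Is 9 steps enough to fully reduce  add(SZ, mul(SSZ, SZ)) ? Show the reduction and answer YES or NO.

Answer: YES — reaches normal form SSSZ in 9 ≤ 9 steps

Working:
  start: add(SZ, mul(SSZ, SZ))
  [1] S(add(Z, mul(SSZ, SZ)))
  [2] S(mul(SSZ, SZ))
  [3] S(add(SZ, mul(SZ, SZ)))
  [4] S(S(add(Z, mul(SZ, SZ))))
  [5] S(S(mul(SZ, SZ)))
  [6] S(S(add(SZ, mul(Z, SZ))))
  [7] S(S(S(add(Z, mul(Z, SZ)))))
  [8] S(S(S(mul(Z, SZ))))
  [9] SSSZ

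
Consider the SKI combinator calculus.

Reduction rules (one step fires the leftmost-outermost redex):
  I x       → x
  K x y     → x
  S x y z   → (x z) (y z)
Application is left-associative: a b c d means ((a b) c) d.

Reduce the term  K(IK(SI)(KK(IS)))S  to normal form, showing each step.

  start: K(IK(SI)(KK(IS)))S
  step 1: IK(SI)(KK(IS))
  step 2: K(SI)(KK(IS))
  step 3: SI

Answer: normal form = SI  (in 3 steps)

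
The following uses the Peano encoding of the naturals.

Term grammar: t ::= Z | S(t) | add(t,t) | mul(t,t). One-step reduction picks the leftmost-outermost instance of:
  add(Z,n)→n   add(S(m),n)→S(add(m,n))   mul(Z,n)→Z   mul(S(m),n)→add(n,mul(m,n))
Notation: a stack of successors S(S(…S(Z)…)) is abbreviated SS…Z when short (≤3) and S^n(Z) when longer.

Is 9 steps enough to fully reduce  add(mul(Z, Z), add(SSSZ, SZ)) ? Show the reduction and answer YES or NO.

  start: add(mul(Z, Z), add(SSSZ, SZ))
  step 1: add(Z, add(SSSZ, SZ))
  step 2: add(SSSZ, SZ)
  step 3: S(add(SSZ, SZ))
  step 4: S(S(add(SZ, SZ)))
  step 5: S(S(S(add(Z, SZ))))
  step 6: S^4(Z)

Answer: YES — reaches normal form S^4(Z) in 6 ≤ 9 steps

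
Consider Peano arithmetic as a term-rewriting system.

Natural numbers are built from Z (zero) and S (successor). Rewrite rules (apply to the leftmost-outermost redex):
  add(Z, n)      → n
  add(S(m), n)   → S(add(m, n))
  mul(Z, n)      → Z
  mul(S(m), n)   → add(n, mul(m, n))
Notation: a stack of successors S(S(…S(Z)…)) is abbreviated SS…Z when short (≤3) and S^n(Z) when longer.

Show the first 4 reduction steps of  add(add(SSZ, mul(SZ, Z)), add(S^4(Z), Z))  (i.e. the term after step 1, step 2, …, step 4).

  start: add(add(SSZ, mul(SZ, Z)), add(S^4(Z), Z))
  [1] add(S(add(SZ, mul(SZ, Z))), add(S^4(Z), Z))
  [2] S(add(add(SZ, mul(SZ, Z)), add(S^4(Z), Z)))
  [3] S(add(S(add(Z, mul(SZ, Z))), add(S^4(Z), Z)))
  [4] S(S(add(add(Z, mul(SZ, Z)), add(S^4(Z), Z))))

Answer: after 4 steps: S(S(add(add(Z, mul(SZ, Z)), add(S^4(Z), Z))))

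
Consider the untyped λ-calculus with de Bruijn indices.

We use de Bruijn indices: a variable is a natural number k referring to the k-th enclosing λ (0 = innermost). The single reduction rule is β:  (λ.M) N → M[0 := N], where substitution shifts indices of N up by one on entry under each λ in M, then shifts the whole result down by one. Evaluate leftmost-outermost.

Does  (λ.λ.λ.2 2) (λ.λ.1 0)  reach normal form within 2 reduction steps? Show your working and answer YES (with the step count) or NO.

  start: (λ.λ.λ.2 2) (λ.λ.1 0)
  step 1: λ.λ.(λ.λ.1 0) (λ.λ.1 0)
  step 2: λ.λ.λ.(λ.λ.1 0) 0

Answer: NO — after 2 steps the term is λ.λ.λ.(λ.λ.1 0) 0, not yet normal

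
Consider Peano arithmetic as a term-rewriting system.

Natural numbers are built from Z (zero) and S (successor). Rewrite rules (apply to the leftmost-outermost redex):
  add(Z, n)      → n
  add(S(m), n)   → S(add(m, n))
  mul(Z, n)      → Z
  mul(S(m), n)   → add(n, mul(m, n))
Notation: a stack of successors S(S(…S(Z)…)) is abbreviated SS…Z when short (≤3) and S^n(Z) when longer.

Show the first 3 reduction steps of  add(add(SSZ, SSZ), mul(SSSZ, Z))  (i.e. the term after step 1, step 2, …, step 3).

  start: add(add(SSZ, SSZ), mul(SSSZ, Z))
  step 1: add(S(add(SZ, SSZ)), mul(SSSZ, Z))
  step 2: S(add(add(SZ, SSZ), mul(SSSZ, Z)))
  step 3: S(add(S(add(Z, SSZ)), mul(SSSZ, Z)))

Answer: after 3 steps: S(add(S(add(Z, SSZ)), mul(SSSZ, Z)))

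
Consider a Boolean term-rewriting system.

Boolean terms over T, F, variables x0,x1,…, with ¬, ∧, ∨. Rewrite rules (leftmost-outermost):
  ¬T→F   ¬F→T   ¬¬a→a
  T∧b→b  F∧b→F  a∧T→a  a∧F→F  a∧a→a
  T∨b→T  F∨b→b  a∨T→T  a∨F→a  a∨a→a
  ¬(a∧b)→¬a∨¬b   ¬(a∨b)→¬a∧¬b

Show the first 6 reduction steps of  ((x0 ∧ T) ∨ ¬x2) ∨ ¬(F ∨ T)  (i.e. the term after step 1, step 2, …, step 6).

Answer: after 6 steps: x0 ∨ ¬x2

Working:
  start: ((x0 ∧ T) ∨ ¬x2) ∨ ¬(F ∨ T)
  →1  (x0 ∨ ¬x2) ∨ ¬(F ∨ T)
  →2  (x0 ∨ ¬x2) ∨ (¬F ∧ ¬T)
  →3  (x0 ∨ ¬x2) ∨ (T ∧ ¬T)
  →4  (x0 ∨ ¬x2) ∨ ¬T
  →5  (x0 ∨ ¬x2) ∨ F
  →6  x0 ∨ ¬x2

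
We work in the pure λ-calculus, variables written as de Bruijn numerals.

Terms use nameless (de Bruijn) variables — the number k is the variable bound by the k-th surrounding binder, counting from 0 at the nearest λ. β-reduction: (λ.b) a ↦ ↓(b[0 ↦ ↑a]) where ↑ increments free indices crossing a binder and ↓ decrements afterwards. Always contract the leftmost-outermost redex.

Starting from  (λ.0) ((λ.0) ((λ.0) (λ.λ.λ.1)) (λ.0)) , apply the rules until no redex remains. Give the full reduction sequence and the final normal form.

Answer: normal form = λ.λ.1  (in 4 steps)

Derivation:
  start: (λ.0) ((λ.0) ((λ.0) (λ.λ.λ.1)) (λ.0))
  [1] (λ.0) ((λ.0) (λ.λ.λ.1)) (λ.0)
  [2] (λ.0) (λ.λ.λ.1) (λ.0)
  [3] (λ.λ.λ.1) (λ.0)
  [4] λ.λ.1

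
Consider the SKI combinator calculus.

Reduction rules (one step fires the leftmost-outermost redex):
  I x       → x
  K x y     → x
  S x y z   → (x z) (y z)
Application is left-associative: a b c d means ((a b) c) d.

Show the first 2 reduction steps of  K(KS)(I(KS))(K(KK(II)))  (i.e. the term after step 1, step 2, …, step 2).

  start: K(KS)(I(KS))(K(KK(II)))
  →1  KS(K(KK(II)))
  →2  S

Answer: after 2 steps: S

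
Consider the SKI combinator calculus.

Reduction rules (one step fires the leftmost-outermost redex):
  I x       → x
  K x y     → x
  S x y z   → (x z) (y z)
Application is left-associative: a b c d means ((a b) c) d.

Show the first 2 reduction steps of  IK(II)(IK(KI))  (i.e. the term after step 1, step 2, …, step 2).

Answer: after 2 steps: II

Working:
  start: IK(II)(IK(KI))
  step 1: K(II)(IK(KI))
  step 2: II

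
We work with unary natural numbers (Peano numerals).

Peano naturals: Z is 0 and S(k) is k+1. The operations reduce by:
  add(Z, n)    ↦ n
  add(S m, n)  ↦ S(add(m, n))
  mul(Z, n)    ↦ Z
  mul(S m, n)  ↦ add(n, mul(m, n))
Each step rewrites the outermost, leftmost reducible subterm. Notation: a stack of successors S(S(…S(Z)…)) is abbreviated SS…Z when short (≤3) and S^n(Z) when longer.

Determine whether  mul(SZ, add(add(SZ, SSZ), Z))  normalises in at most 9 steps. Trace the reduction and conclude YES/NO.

  start: mul(SZ, add(add(SZ, SSZ), Z))
  [1] add(add(add(SZ, SSZ), Z), mul(Z, add(add(SZ, SSZ), Z)))
  [2] add(add(S(add(Z, SSZ)), Z), mul(Z, add(add(SZ, SSZ), Z)))
  [3] add(S(add(add(Z, SSZ), Z)), mul(Z, add(add(SZ, SSZ), Z)))
  [4] S(add(add(add(Z, SSZ), Z), mul(Z, add(add(SZ, SSZ), Z))))
  [5] S(add(add(SSZ, Z), mul(Z, add(add(SZ, SSZ), Z))))
  [6] S(add(S(add(SZ, Z)), mul(Z, add(add(SZ, SSZ), Z))))
  [7] S(S(add(add(SZ, Z), mul(Z, add(add(SZ, SSZ), Z)))))
  [8] S(S(add(S(add(Z, Z)), mul(Z, add(add(SZ, SSZ), Z)))))
  [9] S(S(S(add(add(Z, Z), mul(Z, add(add(SZ, SSZ), Z))))))

Answer: NO — after 9 steps the term is S(S(S(add(add(Z, Z), mul(Z, add(add(SZ, SSZ), Z)))))), not yet normal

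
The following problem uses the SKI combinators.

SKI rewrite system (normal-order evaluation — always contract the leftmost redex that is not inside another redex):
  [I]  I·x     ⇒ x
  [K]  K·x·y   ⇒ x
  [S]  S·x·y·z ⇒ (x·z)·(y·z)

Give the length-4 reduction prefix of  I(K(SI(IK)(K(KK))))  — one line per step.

Answer: after 4 steps: K(KK)

Working:
  start: I(K(SI(IK)(K(KK))))
  [1] K(SI(IK)(K(KK)))
  [2] K(I(K(KK))(IK(K(KK))))
  [3] K(K(KK)(IK(K(KK))))
  [4] K(KK)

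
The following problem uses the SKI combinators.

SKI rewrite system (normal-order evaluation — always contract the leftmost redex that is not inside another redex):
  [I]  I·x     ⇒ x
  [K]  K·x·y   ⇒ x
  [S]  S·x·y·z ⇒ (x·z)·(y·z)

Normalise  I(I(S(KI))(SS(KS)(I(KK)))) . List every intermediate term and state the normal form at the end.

  start: I(I(S(KI))(SS(KS)(I(KK))))
  →1  I(S(KI))(SS(KS)(I(KK)))
  →2  S(KI)(SS(KS)(I(KK)))
  →3  S(KI)(S(I(KK))(KS(I(KK))))
  →4  S(KI)(S(KK)(KS(I(KK))))
  →5  S(KI)(S(KK)S)

Answer: normal form = S(KI)(S(KK)S)  (in 5 steps)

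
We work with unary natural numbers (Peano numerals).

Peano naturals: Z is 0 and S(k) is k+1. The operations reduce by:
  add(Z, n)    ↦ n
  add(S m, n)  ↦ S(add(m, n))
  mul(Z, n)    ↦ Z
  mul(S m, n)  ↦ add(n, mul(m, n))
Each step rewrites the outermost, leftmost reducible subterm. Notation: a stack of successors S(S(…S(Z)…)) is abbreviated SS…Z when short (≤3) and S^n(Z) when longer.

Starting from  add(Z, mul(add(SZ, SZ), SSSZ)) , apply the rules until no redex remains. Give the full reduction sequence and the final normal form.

Answer: normal form = S^6(Z)  (in 14 steps)

Working:
  start: add(Z, mul(add(SZ, SZ), SSSZ))
  →1  mul(add(SZ, SZ), SSSZ)
  →2  mul(S(add(Z, SZ)), SSSZ)
  →3  add(SSSZ, mul(add(Z, SZ), SSSZ))
  →4  S(add(SSZ, mul(add(Z, SZ), SSSZ)))
  →5  S(S(add(SZ, mul(add(Z, SZ), SSSZ))))
  →6  S(S(S(add(Z, mul(add(Z, SZ), SSSZ)))))
  →7  S(S(S(mul(add(Z, SZ), SSSZ))))
  →8  S(S(S(mul(SZ, SSSZ))))
  →9  S(S(S(add(SSSZ, mul(Z, SSSZ)))))
  →10  S(S(S(S(add(SSZ, mul(Z, SSSZ))))))
  →11  S(S(S(S(S(add(SZ, mul(Z, SSSZ)))))))
  →12  S(S(S(S(S(S(add(Z, mul(Z, SSSZ))))))))
  →13  S(S(S(S(S(S(mul(Z, SSSZ)))))))
  →14  S^6(Z)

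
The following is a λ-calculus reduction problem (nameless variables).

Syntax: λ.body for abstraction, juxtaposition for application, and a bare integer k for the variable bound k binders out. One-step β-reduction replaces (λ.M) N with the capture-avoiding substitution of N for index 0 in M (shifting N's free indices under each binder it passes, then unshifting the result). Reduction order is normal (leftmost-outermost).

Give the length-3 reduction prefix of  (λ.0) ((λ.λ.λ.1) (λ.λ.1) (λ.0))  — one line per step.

Answer: after 3 steps: λ.λ.0

Reduction:
  start: (λ.0) ((λ.λ.λ.1) (λ.λ.1) (λ.0))
  [1] (λ.λ.λ.1) (λ.λ.1) (λ.0)
  [2] (λ.λ.1) (λ.0)
  [3] λ.λ.0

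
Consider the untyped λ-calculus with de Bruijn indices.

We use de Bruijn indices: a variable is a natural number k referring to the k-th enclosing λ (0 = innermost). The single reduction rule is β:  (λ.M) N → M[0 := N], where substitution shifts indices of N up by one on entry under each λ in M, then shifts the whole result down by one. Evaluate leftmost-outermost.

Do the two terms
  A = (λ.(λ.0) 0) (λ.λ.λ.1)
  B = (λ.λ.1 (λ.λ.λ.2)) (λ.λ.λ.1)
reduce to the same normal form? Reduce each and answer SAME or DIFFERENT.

Term A:
  start: (λ.(λ.0) 0) (λ.λ.λ.1)
  →1  (λ.0) (λ.λ.λ.1)
  →2  λ.λ.λ.1

Term B:
  start: (λ.λ.1 (λ.λ.λ.2)) (λ.λ.λ.1)
  →1  λ.(λ.λ.λ.1) (λ.λ.λ.2)
  →2  λ.λ.λ.1

Answer: SAME — A ⇓ λ.λ.λ.1, B ⇓ λ.λ.λ.1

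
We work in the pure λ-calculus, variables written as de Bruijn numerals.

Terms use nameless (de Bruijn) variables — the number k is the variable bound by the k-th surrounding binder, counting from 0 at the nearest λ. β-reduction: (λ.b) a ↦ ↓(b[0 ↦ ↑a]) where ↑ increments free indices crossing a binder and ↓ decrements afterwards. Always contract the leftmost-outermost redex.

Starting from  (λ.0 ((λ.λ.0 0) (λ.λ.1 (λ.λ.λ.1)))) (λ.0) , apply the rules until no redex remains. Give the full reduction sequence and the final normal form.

Answer: normal form = λ.0 0  (in 3 steps)

Derivation:
  start: (λ.0 ((λ.λ.0 0) (λ.λ.1 (λ.λ.λ.1)))) (λ.0)
  →1  (λ.0) ((λ.λ.0 0) (λ.λ.1 (λ.λ.λ.1)))
  →2  (λ.λ.0 0) (λ.λ.1 (λ.λ.λ.1))
  →3  λ.0 0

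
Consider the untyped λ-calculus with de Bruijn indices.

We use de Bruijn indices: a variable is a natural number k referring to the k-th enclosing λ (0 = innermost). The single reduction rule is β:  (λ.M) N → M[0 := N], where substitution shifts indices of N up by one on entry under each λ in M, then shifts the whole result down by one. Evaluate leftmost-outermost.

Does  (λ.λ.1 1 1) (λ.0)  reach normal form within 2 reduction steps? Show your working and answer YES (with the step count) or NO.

Answer: NO — after 2 steps the term is λ.(λ.0) (λ.0), not yet normal

Working:
  start: (λ.λ.1 1 1) (λ.0)
  [1] λ.(λ.0) (λ.0) (λ.0)
  [2] λ.(λ.0) (λ.0)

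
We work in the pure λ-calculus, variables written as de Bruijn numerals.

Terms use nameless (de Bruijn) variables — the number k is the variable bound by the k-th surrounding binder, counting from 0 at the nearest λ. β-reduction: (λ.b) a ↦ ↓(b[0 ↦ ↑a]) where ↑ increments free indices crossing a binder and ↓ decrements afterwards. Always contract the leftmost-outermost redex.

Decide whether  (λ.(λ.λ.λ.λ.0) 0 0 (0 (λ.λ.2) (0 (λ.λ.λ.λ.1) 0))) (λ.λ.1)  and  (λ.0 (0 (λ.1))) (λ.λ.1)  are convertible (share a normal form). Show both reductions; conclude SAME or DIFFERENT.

Term A:
  start: (λ.(λ.λ.λ.λ.0) 0 0 (0 (λ.λ.2) (0 (λ.λ.λ.λ.1) 0))) (λ.λ.1)
  [1] (λ.λ.λ.λ.0) (λ.λ.1) (λ.λ.1) ((λ.λ.1) (λ.λ.λ.λ.1) ((λ.λ.1) (λ.λ.λ.λ.1) (λ.λ.1)))
  [2] (λ.λ.λ.0) (λ.λ.1) ((λ.λ.1) (λ.λ.λ.λ.1) ((λ.λ.1) (λ.λ.λ.λ.1) (λ.λ.1)))
  [3] (λ.λ.0) ((λ.λ.1) (λ.λ.λ.λ.1) ((λ.λ.1) (λ.λ.λ.λ.1) (λ.λ.1)))
  [4] λ.0

Term B:
  start: (λ.0 (0 (λ.1))) (λ.λ.1)
  [1] (λ.λ.1) ((λ.λ.1) (λ.λ.λ.1))
  [2] λ.(λ.λ.1) (λ.λ.λ.1)
  [3] λ.λ.λ.λ.λ.1

Answer: DIFFERENT — A ⇓ λ.0, B ⇓ λ.λ.λ.λ.λ.1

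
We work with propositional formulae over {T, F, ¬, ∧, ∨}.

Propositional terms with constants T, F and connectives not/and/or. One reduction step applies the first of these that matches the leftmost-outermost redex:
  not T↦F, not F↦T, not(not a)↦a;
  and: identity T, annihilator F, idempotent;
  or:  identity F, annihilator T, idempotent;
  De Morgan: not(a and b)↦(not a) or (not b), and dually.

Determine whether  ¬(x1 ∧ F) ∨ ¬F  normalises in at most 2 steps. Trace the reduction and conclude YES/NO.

  start: ¬(x1 ∧ F) ∨ ¬F
  [1] (¬x1 ∨ ¬F) ∨ ¬F
  [2] (¬x1 ∨ T) ∨ ¬F

Answer: NO — after 2 steps the term is (¬x1 ∨ T) ∨ ¬F, not yet normal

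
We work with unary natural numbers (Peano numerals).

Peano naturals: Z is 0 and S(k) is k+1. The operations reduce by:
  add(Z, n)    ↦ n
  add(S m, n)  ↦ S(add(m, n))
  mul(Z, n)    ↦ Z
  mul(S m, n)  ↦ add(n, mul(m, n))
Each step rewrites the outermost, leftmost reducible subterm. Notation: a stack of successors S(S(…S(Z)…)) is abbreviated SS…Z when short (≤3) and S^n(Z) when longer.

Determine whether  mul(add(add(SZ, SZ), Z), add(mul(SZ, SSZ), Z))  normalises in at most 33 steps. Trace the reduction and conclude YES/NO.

Answer: YES — reaches normal form S^4(Z) in 30 ≤ 33 steps

Derivation:
  start: mul(add(add(SZ, SZ), Z), add(mul(SZ, SSZ), Z))
  [1] mul(add(S(add(Z, SZ)), Z), add(mul(SZ, SSZ), Z))
  [2] mul(S(add(add(Z, SZ), Z)), add(mul(SZ, SSZ), Z))
  [3] add(add(mul(SZ, SSZ), Z), mul(add(add(Z, SZ), Z), add(mul(SZ, SSZ), Z)))
  [4] add(add(add(SSZ, mul(Z, SSZ)), Z), mul(add(add(Z, SZ), Z), add(mul(SZ, SSZ), Z)))
  [5] add(add(S(add(SZ, mul(Z, SSZ))), Z), mul(add(add(Z, SZ), Z), add(mul(SZ, SSZ), Z)))
  [6] add(S(add(add(SZ, mul(Z, SSZ)), Z)), mul(add(add(Z, SZ), Z), add(mul(SZ, SSZ), Z)))
  [7] S(add(add(add(SZ, mul(Z, SSZ)), Z), mul(add(add(Z, SZ), Z), add(mul(SZ, SSZ), Z))))
  [8] S(add(add(S(add(Z, mul(Z, SSZ))), Z), mul(add(add(Z, SZ), Z), add(mul(SZ, SSZ), Z))))
  [9] S(add(S(add(add(Z, mul(Z, SSZ)), Z)), mul(add(add(Z, SZ), Z), add(mul(SZ, SSZ), Z))))
  [10] S(S(add(add(add(Z, mul(Z, SSZ)), Z), mul(add(add(Z, SZ), Z), add(mul(SZ, SSZ), Z)))))
  [11] S(S(add(add(mul(Z, SSZ), Z), mul(add(add(Z, SZ), Z), add(mul(SZ, SSZ), Z)))))
  [12] S(S(add(add(Z, Z), mul(add(add(Z, SZ), Z), add(mul(SZ, SSZ), Z)))))
  [13] S(S(add(Z, mul(add(add(Z, SZ), Z), add(mul(SZ, SSZ), Z)))))
  [14] S(S(mul(add(add(Z, SZ), Z), add(mul(SZ, SSZ), Z))))
  [15] S(S(mul(add(SZ, Z), add(mul(SZ, SSZ), Z))))
  [16] S(S(mul(S(add(Z, Z)), add(mul(SZ, SSZ), Z))))
  [17] S(S(add(add(mul(SZ, SSZ), Z), mul(add(Z, Z), add(mul(SZ, SSZ), Z)))))
  [18] S(S(add(add(add(SSZ, mul(Z, SSZ)), Z), mul(add(Z, Z), add(mul(SZ, SSZ), Z)))))
  [19] S(S(add(add(S(add(SZ, mul(Z, SSZ))), Z), mul(add(Z, Z), add(mul(SZ, SSZ), Z)))))
  [20] S(S(add(S(add(add(SZ, mul(Z, SSZ)), Z)), mul(add(Z, Z), add(mul(SZ, SSZ), Z)))))
  [21] S(S(S(add(add(add(SZ, mul(Z, SSZ)), Z), mul(add(Z, Z), add(mul(SZ, SSZ), Z))))))
  [22] S(S(S(add(add(S(add(Z, mul(Z, SSZ))), Z), mul(add(Z, Z), add(mul(SZ, SSZ), Z))))))
  [23] S(S(S(add(S(add(add(Z, mul(Z, SSZ)), Z)), mul(add(Z, Z), add(mul(SZ, SSZ), Z))))))
  [24] S(S(S(S(add(add(add(Z, mul(Z, SSZ)), Z), mul(add(Z, Z), add(mul(SZ, SSZ), Z)))))))
  [25] S(S(S(S(add(add(mul(Z, SSZ), Z), mul(add(Z, Z), add(mul(SZ, SSZ), Z)))))))
  [26] S(S(S(S(add(add(Z, Z), mul(add(Z, Z), add(mul(SZ, SSZ), Z)))))))
  [27] S(S(S(S(add(Z, mul(add(Z, Z), add(mul(SZ, SSZ), Z)))))))
  [28] S(S(S(S(mul(add(Z, Z), add(mul(SZ, SSZ), Z))))))
  [29] S(S(S(S(mul(Z, add(mul(SZ, SSZ), Z))))))
  [30] S^4(Z)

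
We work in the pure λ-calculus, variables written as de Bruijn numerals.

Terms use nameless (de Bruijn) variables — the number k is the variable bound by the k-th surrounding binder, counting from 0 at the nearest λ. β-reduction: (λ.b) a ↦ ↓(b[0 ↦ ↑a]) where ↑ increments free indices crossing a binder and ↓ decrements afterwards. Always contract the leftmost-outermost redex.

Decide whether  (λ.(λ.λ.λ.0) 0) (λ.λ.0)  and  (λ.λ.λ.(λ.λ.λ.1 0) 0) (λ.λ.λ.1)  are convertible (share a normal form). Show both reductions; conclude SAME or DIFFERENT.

Term A:
  start: (λ.(λ.λ.λ.0) 0) (λ.λ.0)
  →1  (λ.λ.λ.0) (λ.λ.0)
  →2  λ.λ.0

Term B:
  start: (λ.λ.λ.(λ.λ.λ.1 0) 0) (λ.λ.λ.1)
  →1  λ.λ.(λ.λ.λ.1 0) 0
  →2  λ.λ.λ.λ.1 0

Answer: DIFFERENT — A ⇓ λ.λ.0, B ⇓ λ.λ.λ.λ.1 0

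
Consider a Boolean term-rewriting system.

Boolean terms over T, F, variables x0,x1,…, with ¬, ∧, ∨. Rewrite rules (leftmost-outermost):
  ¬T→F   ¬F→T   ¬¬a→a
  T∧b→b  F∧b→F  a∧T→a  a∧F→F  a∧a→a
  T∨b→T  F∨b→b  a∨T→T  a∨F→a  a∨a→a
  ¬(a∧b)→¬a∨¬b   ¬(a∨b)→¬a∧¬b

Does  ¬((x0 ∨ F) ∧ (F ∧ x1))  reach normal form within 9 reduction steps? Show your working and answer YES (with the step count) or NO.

Answer: YES — reaches normal form T in 8 ≤ 9 steps

Derivation:
  start: ¬((x0 ∨ F) ∧ (F ∧ x1))
  →1  ¬(x0 ∨ F) ∨ ¬(F ∧ x1)
  →2  (¬x0 ∧ ¬F) ∨ ¬(F ∧ x1)
  →3  (¬x0 ∧ T) ∨ ¬(F ∧ x1)
  →4  ¬x0 ∨ ¬(F ∧ x1)
  →5  ¬x0 ∨ (¬F ∨ ¬x1)
  →6  ¬x0 ∨ (T ∨ ¬x1)
  →7  ¬x0 ∨ T
  →8  T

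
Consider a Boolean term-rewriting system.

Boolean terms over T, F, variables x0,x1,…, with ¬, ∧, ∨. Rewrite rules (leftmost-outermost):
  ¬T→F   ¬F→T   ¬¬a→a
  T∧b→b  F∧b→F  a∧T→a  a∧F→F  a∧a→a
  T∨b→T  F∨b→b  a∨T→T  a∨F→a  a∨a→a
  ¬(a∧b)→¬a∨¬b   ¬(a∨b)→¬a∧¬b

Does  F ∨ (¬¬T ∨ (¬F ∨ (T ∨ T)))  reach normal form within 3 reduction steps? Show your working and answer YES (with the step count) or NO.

  start: F ∨ (¬¬T ∨ (¬F ∨ (T ∨ T)))
  step 1: ¬¬T ∨ (¬F ∨ (T ∨ T))
  step 2: T ∨ (¬F ∨ (T ∨ T))
  step 3: T

Answer: YES — reaches normal form T in 3 ≤ 3 steps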